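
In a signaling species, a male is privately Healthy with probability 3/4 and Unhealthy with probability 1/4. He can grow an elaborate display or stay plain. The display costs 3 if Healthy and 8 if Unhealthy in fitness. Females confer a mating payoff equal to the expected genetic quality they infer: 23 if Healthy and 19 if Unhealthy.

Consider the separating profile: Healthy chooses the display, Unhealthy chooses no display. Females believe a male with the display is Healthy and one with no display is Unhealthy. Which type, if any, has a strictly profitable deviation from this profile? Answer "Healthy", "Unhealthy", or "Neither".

The display pays 23; no display pays 19.
Healthy: assigned the display, nets 23 − 3 = 20; deviating to no display nets 19.
Unhealthy: assigned no display, nets 19; deviating to the display nets 23 − 8 = 15.
Both types strictly prefer their assigned action; no profitable deviation.

Neither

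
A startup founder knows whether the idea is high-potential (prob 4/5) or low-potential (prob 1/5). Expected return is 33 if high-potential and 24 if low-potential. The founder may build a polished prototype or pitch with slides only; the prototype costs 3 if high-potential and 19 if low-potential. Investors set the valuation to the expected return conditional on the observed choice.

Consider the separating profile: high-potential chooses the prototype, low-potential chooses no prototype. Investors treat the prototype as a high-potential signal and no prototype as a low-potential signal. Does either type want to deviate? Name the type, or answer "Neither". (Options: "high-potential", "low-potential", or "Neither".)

The prototype pays 33; no prototype pays 24.
high-potential: assigned the prototype, nets 33 − 3 = 30; deviating to no prototype nets 24.
low-potential: assigned no prototype, nets 24; deviating to the prototype nets 33 − 19 = 14.
Both types strictly prefer their assigned action; no profitable deviation.

Neither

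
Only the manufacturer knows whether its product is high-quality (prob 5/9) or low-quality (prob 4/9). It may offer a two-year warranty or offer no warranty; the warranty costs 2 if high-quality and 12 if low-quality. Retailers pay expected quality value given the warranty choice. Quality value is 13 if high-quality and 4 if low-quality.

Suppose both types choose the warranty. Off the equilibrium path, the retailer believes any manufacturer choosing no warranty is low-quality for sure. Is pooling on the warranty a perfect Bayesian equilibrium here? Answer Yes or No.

On path, the retailer holds the prior and pays 5/9·13 + 4/9·4 = 9. Off path (no warranty), believing low-quality, it pays 4.
high-quality: the warranty nets 9 − 2 = 7; no warranty nets 4. high-quality stays.
low-quality: the warranty nets 9 − 12 = -3; no warranty nets 4. low-quality would deviate.
A type deviates, so pooling fails.

No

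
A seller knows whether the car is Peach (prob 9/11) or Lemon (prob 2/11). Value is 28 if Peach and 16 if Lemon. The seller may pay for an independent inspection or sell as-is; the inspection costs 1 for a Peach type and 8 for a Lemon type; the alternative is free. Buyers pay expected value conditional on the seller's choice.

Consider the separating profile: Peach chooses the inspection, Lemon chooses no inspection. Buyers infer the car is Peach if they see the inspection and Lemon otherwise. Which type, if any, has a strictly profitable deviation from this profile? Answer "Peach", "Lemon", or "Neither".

The inspection pays 28; no inspection pays 16.
Peach: assigned the inspection, nets 28 − 1 = 27; deviating to no inspection nets 16.
Lemon: assigned no inspection, nets 16; deviating to the inspection nets 28 − 8 = 20.
The Lemon type gains 4 by deviating.

Lemon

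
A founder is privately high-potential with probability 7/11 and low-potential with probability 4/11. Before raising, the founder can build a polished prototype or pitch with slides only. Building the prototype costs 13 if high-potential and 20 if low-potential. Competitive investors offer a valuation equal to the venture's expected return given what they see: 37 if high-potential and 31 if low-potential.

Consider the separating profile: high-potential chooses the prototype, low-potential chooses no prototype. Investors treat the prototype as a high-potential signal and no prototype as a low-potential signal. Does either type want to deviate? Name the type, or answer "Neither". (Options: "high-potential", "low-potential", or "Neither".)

high-potential

The prototype pays 37; no prototype pays 31.
high-potential: assigned the prototype, nets 37 − 13 = 24; deviating to no prototype nets 31.
low-potential: assigned no prototype, nets 31; deviating to the prototype nets 37 − 20 = 17.
The high-potential type gains 7 by deviating.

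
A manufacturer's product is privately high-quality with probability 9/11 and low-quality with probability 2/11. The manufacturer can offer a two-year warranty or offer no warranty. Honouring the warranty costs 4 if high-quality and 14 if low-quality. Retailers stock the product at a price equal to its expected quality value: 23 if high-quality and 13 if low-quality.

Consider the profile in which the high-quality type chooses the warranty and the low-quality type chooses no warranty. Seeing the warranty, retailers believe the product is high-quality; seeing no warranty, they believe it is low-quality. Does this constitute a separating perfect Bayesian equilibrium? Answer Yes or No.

Under these beliefs, the warranty earns price 23 and no warranty earns price 13.
high-quality: the warranty nets 23 − 4 = 19; no warranty nets 13. high-quality prefers the warranty.
low-quality: the warranty nets 23 − 14 = 9; no warranty nets 13. low-quality prefers no warranty.
Neither type deviates, so the separating profile is an equilibrium.

Yes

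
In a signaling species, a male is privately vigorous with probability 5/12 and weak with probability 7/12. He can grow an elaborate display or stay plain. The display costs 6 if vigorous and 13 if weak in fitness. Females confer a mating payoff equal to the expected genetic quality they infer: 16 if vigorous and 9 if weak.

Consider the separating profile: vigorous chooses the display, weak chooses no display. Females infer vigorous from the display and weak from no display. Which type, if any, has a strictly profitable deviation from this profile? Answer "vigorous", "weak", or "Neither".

The display pays 16; no display pays 9.
vigorous: assigned the display, nets 16 − 6 = 10; deviating to no display nets 9.
weak: assigned no display, nets 9; deviating to the display nets 16 − 13 = 3.
Both types strictly prefer their assigned action; no profitable deviation.

Neither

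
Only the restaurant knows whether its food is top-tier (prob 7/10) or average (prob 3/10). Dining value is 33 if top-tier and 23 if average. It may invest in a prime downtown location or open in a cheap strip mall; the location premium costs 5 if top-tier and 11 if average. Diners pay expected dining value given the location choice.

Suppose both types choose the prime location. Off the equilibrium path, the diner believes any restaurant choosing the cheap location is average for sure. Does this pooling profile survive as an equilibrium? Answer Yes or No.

No

On path, the diner holds the prior and pays 7/10·33 + 3/10·23 = 30. Off path (the cheap location), believing average, it pays 23.
top-tier: the prime location nets 30 − 5 = 25; the cheap location nets 23. top-tier stays.
average: the prime location nets 30 − 11 = 19; the cheap location nets 23. average would deviate.
A type deviates, so pooling fails.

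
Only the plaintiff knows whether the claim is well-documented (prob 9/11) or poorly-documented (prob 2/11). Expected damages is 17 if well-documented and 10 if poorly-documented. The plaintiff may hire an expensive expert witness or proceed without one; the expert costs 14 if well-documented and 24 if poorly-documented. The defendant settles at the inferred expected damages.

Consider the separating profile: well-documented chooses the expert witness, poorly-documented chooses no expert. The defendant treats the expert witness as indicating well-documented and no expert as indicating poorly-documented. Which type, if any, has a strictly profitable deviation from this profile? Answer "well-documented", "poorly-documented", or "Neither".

The expert witness pays 17; no expert pays 10.
well-documented: assigned the expert witness, nets 17 − 14 = 3; deviating to no expert nets 10.
poorly-documented: assigned no expert, nets 10; deviating to the expert witness nets 17 − 24 = -7.
The well-documented type gains 7 by deviating.

well-documented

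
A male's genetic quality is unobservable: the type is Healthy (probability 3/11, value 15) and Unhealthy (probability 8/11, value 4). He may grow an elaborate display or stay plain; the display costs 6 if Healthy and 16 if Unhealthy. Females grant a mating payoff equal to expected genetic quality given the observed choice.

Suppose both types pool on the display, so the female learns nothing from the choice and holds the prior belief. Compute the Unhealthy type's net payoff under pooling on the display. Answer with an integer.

Pooled mating payoff = 3/11·15 + 8/11·4 = 7.
Unhealthy pays cost 16 for the display, so net payoff = 7 − 16 = -9.

-9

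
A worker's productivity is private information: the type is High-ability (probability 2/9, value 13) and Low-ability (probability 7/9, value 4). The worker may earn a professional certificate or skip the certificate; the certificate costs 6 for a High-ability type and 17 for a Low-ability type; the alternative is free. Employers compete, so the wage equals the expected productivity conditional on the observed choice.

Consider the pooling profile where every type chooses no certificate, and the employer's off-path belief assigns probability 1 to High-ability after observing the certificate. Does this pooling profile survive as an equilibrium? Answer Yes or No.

On path, the employer holds the prior and pays 2/9·13 + 7/9·4 = 6. Off path (the certificate), believing High-ability, it pays 13.
High-ability: no certificate nets 6; the certificate nets 13 − 6 = 7. High-ability would deviate.
Low-ability: no certificate nets 6; the certificate nets 13 − 17 = -4. Low-ability stays.
A type deviates, so pooling fails.

No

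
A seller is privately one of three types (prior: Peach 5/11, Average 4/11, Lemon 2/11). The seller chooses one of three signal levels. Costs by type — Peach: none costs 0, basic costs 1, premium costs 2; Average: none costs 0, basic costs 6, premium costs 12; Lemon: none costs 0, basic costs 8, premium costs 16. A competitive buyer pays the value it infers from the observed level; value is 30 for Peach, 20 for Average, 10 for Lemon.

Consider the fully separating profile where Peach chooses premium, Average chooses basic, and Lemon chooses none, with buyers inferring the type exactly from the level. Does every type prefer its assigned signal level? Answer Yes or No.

Separating prices: premium → 30, basic → 20, none → 10.
Peach (assigned premium): none: 10 − 0 = 10; basic: 20 − 1 = 19; premium: 30 − 2 = 28. Peach stays.
Average (assigned basic): none: 10 − 0 = 10; basic: 20 − 6 = 14; premium: 30 − 12 = 18. Average prefers premium.
Lemon (assigned none): none: 10 − 0 = 10; basic: 20 − 8 = 12; premium: 30 − 16 = 14. Lemon prefers premium.
At least one type deviates; the separating profile fails.

No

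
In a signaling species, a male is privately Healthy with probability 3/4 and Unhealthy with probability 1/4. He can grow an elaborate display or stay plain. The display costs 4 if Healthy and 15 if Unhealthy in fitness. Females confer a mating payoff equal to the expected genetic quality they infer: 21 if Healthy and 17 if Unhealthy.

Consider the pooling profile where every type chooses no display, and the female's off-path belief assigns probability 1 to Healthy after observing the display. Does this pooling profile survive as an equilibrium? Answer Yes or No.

On path, the female holds the prior and pays 3/4·21 + 1/4·17 = 20. Off path (the display), believing Healthy, it pays 21.
Healthy: no display nets 20; the display nets 21 − 4 = 17. Healthy stays.
Unhealthy: no display nets 20; the display nets 21 − 15 = 6. Unhealthy stays.
No type deviates, so pooling is sustained.

Yes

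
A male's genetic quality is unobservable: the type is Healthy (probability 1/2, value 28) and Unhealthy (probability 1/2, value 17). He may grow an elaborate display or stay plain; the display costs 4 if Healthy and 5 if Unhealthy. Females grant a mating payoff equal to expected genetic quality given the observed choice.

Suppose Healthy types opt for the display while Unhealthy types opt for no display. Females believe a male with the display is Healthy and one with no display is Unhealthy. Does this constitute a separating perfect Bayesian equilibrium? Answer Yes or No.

Under these beliefs, the display earns mating payoff 28 and no display earns mating payoff 17.
Healthy: the display nets 28 − 4 = 24; no display nets 17. Healthy prefers the display.
Unhealthy: the display nets 28 − 5 = 23; no display nets 17. Unhealthy would deviate to the display.
Unhealthy has a profitable deviation, so the profile is not an equilibrium.

No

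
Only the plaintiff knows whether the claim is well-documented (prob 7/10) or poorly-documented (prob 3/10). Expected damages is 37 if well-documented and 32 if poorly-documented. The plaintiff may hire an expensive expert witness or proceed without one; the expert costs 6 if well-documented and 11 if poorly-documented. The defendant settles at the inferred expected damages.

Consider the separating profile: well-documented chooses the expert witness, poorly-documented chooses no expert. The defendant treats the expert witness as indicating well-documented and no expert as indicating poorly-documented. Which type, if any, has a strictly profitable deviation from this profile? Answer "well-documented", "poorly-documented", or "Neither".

well-documented

The expert witness pays 37; no expert pays 32.
well-documented: assigned the expert witness, nets 37 − 6 = 31; deviating to no expert nets 32.
poorly-documented: assigned no expert, nets 32; deviating to the expert witness nets 37 − 11 = 26.
The well-documented type gains 1 by deviating.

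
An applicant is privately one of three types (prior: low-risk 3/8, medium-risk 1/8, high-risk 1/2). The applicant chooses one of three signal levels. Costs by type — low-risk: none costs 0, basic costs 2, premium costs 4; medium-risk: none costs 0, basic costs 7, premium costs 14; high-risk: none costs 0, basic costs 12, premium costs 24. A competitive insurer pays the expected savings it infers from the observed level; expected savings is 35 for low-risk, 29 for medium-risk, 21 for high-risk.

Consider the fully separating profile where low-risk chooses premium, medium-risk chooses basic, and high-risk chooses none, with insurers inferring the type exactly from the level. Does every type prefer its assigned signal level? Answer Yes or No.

Separating rebates: premium → 35, basic → 29, none → 21.
low-risk (assigned premium): none: 21 − 0 = 21; basic: 29 − 2 = 27; premium: 35 − 4 = 31. low-risk stays.
medium-risk (assigned basic): none: 21 − 0 = 21; basic: 29 − 7 = 22; premium: 35 − 14 = 21. medium-risk stays.
high-risk (assigned none): none: 21 − 0 = 21; basic: 29 − 12 = 17; premium: 35 − 24 = 11. high-risk stays.
Every type prefers its assigned level; separation holds.

Yes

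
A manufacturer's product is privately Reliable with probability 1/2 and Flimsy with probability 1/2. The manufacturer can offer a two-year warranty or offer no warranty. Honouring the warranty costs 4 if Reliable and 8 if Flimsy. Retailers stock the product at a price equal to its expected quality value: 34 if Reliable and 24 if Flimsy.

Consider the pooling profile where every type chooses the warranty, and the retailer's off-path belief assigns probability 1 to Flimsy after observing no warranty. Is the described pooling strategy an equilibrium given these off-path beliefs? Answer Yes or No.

No

On path, the retailer holds the prior and pays 1/2·34 + 1/2·24 = 29. Off path (no warranty), believing Flimsy, it pays 24.
Reliable: the warranty nets 29 − 4 = 25; no warranty nets 24. Reliable stays.
Flimsy: the warranty nets 29 − 8 = 21; no warranty nets 24. Flimsy would deviate.
A type deviates, so pooling fails.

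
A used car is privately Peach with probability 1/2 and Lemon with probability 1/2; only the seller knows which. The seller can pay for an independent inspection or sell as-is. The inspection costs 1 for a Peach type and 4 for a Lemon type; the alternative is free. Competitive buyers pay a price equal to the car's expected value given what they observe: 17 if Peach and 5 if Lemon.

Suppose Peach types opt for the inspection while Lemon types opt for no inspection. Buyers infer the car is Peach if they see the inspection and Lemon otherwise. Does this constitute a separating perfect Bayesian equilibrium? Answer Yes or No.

No

Under these beliefs, the inspection earns price 17 and no inspection earns price 5.
Peach: the inspection nets 17 − 1 = 16; no inspection nets 5. Peach prefers the inspection.
Lemon: the inspection nets 17 − 4 = 13; no inspection nets 5. Lemon would deviate to the inspection.
Lemon has a profitable deviation, so the profile is not an equilibrium.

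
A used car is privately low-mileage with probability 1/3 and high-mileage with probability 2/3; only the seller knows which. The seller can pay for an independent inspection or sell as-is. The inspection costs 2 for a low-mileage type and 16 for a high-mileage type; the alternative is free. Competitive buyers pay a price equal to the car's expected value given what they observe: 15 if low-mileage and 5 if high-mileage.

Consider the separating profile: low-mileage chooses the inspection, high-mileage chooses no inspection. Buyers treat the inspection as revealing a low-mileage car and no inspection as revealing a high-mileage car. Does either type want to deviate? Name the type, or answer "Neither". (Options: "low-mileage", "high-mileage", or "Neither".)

The inspection pays 15; no inspection pays 5.
low-mileage: assigned the inspection, nets 15 − 2 = 13; deviating to no inspection nets 5.
high-mileage: assigned no inspection, nets 5; deviating to the inspection nets 15 − 16 = -1.
Both types strictly prefer their assigned action; no profitable deviation.

Neither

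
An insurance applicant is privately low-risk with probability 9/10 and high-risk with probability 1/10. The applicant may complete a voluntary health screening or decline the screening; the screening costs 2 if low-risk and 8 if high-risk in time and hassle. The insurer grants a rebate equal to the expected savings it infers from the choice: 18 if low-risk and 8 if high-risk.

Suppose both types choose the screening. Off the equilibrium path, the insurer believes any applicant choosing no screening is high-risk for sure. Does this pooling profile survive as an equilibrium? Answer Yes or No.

Yes

On path, the insurer holds the prior and pays 9/10·18 + 1/10·8 = 17. Off path (no screening), believing high-risk, it pays 8.
low-risk: the screening nets 17 − 2 = 15; no screening nets 8. low-risk stays.
high-risk: the screening nets 17 − 8 = 9; no screening nets 8. high-risk stays.
No type deviates, so pooling is sustained.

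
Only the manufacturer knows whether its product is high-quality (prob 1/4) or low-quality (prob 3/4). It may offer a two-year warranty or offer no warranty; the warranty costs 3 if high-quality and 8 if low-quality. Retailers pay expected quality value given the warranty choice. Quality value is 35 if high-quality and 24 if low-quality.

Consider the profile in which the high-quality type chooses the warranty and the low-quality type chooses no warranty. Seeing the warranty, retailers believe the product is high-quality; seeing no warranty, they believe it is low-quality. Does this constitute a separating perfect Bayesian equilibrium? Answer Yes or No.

Under these beliefs, the warranty earns price 35 and no warranty earns price 24.
high-quality: the warranty nets 35 − 3 = 32; no warranty nets 24. high-quality prefers the warranty.
low-quality: the warranty nets 35 − 8 = 27; no warranty nets 24. low-quality would deviate to the warranty.
low-quality has a profitable deviation, so the profile is not an equilibrium.

No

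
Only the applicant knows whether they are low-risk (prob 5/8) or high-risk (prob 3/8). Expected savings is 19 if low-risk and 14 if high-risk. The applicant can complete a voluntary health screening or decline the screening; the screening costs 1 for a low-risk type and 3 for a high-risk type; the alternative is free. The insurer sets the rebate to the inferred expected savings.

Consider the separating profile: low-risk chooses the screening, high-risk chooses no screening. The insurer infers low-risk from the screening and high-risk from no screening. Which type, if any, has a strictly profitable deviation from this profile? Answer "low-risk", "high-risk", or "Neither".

The screening pays 19; no screening pays 14.
low-risk: assigned the screening, nets 19 − 1 = 18; deviating to no screening nets 14.
high-risk: assigned no screening, nets 14; deviating to the screening nets 19 − 3 = 16.
The high-risk type gains 2 by deviating.

high-risk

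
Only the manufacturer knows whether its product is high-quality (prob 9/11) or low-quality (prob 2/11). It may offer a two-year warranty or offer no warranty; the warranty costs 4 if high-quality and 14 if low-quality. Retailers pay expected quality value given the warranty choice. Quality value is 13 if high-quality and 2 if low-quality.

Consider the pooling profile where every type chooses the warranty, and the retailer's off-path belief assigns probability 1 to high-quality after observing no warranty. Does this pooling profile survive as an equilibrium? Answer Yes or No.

No

On path, the retailer holds the prior and pays 9/11·13 + 2/11·2 = 11. Off path (no warranty), believing high-quality, it pays 13.
high-quality: the warranty nets 11 − 4 = 7; no warranty nets 13. high-quality would deviate.
low-quality: the warranty nets 11 − 14 = -3; no warranty nets 13. low-quality would deviate.
A type deviates, so pooling fails.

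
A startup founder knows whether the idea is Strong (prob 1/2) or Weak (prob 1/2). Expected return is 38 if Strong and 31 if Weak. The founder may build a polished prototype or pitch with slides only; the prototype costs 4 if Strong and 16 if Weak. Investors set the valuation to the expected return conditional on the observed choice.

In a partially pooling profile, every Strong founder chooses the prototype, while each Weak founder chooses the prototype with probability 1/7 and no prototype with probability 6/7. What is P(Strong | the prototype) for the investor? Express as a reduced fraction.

P(the prototype) = (1/2)·1 + (1/2)·(1/7) = 4/7.
By Bayes' rule, P(Strong | the prototype) = (1/2) / (4/7) = 7/8.

7/8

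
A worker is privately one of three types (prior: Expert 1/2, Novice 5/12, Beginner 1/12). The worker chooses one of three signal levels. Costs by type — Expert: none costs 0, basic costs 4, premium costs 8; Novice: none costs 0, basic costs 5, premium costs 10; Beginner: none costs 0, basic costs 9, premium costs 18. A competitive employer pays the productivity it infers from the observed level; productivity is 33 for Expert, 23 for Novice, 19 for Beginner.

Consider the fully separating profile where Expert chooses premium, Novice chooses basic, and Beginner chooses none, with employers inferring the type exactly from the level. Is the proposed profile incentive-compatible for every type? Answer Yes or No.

Separating wages: premium → 33, basic → 23, none → 19.
Expert (assigned premium): none: 19 − 0 = 19; basic: 23 − 4 = 19; premium: 33 − 8 = 25. Expert stays.
Novice (assigned basic): none: 19 − 0 = 19; basic: 23 − 5 = 18; premium: 33 − 10 = 23. Novice prefers premium.
Beginner (assigned none): none: 19 − 0 = 19; basic: 23 − 9 = 14; premium: 33 − 18 = 15. Beginner stays.
At least one type deviates; the separating profile fails.

No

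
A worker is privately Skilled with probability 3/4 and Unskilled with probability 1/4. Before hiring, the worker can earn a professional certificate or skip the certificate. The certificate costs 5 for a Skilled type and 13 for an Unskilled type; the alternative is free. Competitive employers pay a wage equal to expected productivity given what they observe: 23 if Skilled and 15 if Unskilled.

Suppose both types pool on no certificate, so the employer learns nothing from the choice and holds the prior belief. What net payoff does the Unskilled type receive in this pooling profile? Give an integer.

21

Pooled wage = 3/4·23 + 1/4·15 = 21.
Unskilled pays no cost for no certificate, so net payoff = 21.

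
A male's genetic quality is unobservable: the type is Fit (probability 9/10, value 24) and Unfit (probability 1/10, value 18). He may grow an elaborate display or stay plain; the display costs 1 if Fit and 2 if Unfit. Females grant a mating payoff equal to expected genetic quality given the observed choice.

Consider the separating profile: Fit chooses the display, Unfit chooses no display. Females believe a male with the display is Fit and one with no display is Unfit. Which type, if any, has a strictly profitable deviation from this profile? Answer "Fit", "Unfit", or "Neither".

The display pays 24; no display pays 18.
Fit: assigned the display, nets 24 − 1 = 23; deviating to no display nets 18.
Unfit: assigned no display, nets 18; deviating to the display nets 24 − 2 = 22.
The Unfit type gains 4 by deviating.

Unfit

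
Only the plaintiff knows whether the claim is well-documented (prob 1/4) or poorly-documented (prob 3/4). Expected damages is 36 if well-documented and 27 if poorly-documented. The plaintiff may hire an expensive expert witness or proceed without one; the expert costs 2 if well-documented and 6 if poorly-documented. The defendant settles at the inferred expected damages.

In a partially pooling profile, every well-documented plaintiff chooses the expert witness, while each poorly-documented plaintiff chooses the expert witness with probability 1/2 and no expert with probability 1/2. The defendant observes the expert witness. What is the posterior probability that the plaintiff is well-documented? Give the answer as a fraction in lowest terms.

P(the expert witness) = (1/4)·1 + (3/4)·(1/2) = 5/8.
By Bayes' rule, P(well-documented | the expert witness) = (1/4) / (5/8) = 2/5.

2/5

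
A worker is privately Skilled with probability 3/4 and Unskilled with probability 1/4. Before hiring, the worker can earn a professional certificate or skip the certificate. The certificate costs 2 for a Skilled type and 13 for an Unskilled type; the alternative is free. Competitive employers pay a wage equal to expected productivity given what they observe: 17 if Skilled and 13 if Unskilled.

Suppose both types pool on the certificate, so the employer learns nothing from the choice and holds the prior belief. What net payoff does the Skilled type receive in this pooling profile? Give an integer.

Pooled wage = 3/4·17 + 1/4·13 = 16.
Skilled pays cost 2 for the certificate, so net payoff = 16 − 2 = 14.

14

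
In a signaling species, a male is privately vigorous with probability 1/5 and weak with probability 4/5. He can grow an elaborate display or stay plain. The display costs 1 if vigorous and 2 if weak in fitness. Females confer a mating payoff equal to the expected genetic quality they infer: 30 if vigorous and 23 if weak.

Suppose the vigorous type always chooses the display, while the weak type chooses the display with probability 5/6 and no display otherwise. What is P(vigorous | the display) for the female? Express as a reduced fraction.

P(the display) = (1/5)·1 + (4/5)·(5/6) = 13/15.
By Bayes' rule, P(vigorous | the display) = (1/5) / (13/15) = 3/13.

3/13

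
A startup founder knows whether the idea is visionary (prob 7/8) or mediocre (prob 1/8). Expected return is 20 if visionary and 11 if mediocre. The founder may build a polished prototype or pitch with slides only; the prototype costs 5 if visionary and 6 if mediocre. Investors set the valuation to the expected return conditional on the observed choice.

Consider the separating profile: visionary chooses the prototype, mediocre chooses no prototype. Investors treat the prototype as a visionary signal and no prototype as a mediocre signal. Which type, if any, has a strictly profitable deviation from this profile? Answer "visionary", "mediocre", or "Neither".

mediocre

The prototype pays 20; no prototype pays 11.
visionary: assigned the prototype, nets 20 − 5 = 15; deviating to no prototype nets 11.
mediocre: assigned no prototype, nets 11; deviating to the prototype nets 20 − 6 = 14.
The mediocre type gains 3 by deviating.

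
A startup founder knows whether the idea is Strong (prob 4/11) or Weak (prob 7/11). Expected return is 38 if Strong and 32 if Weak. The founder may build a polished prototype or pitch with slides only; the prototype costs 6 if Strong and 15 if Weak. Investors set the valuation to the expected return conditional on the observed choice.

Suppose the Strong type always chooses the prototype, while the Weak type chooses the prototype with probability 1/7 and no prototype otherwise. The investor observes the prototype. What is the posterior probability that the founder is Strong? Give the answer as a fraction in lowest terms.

4/5

P(the prototype) = (4/11)·1 + (7/11)·(1/7) = 5/11.
By Bayes' rule, P(Strong | the prototype) = (4/11) / (5/11) = 4/5.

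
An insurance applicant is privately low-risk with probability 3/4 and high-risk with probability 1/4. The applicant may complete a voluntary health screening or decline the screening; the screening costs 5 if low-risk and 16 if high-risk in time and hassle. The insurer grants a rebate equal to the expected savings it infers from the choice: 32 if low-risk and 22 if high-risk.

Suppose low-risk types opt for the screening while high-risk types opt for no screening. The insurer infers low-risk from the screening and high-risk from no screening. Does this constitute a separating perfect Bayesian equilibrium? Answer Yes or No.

Under these beliefs, the screening earns rebate 32 and no screening earns rebate 22.
low-risk: the screening nets 32 − 5 = 27; no screening nets 22. low-risk prefers the screening.
high-risk: the screening nets 32 − 16 = 16; no screening nets 22. high-risk prefers no screening.
Neither type deviates, so the separating profile is an equilibrium.

Yes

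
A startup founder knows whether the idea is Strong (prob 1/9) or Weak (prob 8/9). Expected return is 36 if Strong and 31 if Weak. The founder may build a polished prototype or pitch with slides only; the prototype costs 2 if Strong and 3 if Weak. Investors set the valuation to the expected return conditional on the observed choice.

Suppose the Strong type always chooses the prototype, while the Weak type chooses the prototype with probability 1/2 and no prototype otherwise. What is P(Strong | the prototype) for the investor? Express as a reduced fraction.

1/5

P(the prototype) = (1/9)·1 + (8/9)·(1/2) = 5/9.
By Bayes' rule, P(Strong | the prototype) = (1/9) / (5/9) = 1/5.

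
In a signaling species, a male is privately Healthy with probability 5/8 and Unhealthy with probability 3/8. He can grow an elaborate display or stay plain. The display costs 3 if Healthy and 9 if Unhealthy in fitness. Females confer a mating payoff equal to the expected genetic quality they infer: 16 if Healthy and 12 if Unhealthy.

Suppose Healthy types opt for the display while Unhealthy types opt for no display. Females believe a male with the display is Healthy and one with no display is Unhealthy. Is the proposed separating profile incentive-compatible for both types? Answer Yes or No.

Yes

Under these beliefs, the display earns mating payoff 16 and no display earns mating payoff 12.
Healthy: the display nets 16 − 3 = 13; no display nets 12. Healthy prefers the display.
Unhealthy: the display nets 16 − 9 = 7; no display nets 12. Unhealthy prefers no display.
Neither type deviates, so the separating profile is an equilibrium.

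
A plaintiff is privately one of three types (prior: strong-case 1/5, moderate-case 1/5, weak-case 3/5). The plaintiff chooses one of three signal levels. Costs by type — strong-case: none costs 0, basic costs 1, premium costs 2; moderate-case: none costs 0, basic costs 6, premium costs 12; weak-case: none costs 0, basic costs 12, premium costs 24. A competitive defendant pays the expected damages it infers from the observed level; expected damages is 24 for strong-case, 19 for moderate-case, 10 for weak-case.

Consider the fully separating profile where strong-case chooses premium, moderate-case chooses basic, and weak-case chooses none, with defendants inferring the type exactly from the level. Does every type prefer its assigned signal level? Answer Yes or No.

Separating settlements: premium → 24, basic → 19, none → 10.
strong-case (assigned premium): none: 10 − 0 = 10; basic: 19 − 1 = 18; premium: 24 − 2 = 22. strong-case stays.
moderate-case (assigned basic): none: 10 − 0 = 10; basic: 19 − 6 = 13; premium: 24 − 12 = 12. moderate-case stays.
weak-case (assigned none): none: 10 − 0 = 10; basic: 19 − 12 = 7; premium: 24 − 24 = 0. weak-case stays.
Every type prefers its assigned level; separation holds.

Yes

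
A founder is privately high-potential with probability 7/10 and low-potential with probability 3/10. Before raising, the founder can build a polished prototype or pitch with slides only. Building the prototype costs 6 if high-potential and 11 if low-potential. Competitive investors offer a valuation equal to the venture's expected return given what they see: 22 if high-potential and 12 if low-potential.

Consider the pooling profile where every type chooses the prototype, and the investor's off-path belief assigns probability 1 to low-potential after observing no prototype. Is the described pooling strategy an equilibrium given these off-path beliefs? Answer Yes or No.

On path, the investor holds the prior and pays 7/10·22 + 3/10·12 = 19. Off path (no prototype), believing low-potential, it pays 12.
high-potential: the prototype nets 19 − 6 = 13; no prototype nets 12. high-potential stays.
low-potential: the prototype nets 19 − 11 = 8; no prototype nets 12. low-potential would deviate.
A type deviates, so pooling fails.

No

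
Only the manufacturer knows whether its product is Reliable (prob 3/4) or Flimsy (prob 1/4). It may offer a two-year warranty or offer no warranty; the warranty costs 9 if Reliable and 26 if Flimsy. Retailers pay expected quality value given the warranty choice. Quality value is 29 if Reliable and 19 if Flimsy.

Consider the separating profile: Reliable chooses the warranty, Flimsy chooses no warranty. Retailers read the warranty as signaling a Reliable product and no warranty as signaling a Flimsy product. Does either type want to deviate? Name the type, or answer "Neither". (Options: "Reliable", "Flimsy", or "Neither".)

The warranty pays 29; no warranty pays 19.
Reliable: assigned the warranty, nets 29 − 9 = 20; deviating to no warranty nets 19.
Flimsy: assigned no warranty, nets 19; deviating to the warranty nets 29 − 26 = 3.
Both types strictly prefer their assigned action; no profitable deviation.

Neither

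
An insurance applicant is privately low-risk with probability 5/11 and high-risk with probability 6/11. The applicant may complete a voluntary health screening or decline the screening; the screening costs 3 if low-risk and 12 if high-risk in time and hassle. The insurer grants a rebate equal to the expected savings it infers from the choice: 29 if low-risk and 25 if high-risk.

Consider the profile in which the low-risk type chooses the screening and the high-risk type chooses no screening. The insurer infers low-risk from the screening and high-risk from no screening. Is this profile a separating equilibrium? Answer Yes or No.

Under these beliefs, the screening earns rebate 29 and no screening earns rebate 25.
low-risk: the screening nets 29 − 3 = 26; no screening nets 25. low-risk prefers the screening.
high-risk: the screening nets 29 − 12 = 17; no screening nets 25. high-risk prefers no screening.
Neither type deviates, so the separating profile is an equilibrium.

Yes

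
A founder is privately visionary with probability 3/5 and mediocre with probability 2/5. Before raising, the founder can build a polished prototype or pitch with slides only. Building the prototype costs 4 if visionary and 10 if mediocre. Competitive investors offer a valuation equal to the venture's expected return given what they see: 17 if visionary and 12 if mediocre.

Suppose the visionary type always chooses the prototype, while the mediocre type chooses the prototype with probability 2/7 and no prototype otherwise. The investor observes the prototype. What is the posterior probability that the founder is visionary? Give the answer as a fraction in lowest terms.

21/25

P(the prototype) = (3/5)·1 + (2/5)·(2/7) = 5/7.
By Bayes' rule, P(visionary | the prototype) = (3/5) / (5/7) = 21/25.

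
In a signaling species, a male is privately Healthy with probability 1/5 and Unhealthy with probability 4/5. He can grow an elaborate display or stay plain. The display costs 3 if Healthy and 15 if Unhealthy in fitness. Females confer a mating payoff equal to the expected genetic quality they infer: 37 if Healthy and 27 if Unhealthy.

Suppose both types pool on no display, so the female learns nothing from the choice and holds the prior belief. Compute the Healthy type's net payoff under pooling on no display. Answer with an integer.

29

Pooled mating payoff = 1/5·37 + 4/5·27 = 29.
Healthy pays no cost for no display, so net payoff = 29.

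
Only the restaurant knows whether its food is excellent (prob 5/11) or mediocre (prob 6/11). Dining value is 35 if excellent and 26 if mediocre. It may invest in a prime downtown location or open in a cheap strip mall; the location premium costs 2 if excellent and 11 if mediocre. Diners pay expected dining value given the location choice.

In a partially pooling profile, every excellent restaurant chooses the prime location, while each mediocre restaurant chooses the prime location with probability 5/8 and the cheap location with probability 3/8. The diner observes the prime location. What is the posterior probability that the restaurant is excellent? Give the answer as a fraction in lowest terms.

4/7

P(the prime location) = (5/11)·1 + (6/11)·(5/8) = 35/44.
By Bayes' rule, P(excellent | the prime location) = (5/11) / (35/44) = 4/7.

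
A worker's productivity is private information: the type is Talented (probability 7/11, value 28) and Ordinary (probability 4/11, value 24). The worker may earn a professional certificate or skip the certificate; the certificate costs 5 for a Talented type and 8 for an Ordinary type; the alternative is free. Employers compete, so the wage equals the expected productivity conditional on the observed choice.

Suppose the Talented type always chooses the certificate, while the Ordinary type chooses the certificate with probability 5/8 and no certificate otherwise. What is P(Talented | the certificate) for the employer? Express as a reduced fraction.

P(the certificate) = (7/11)·1 + (4/11)·(5/8) = 19/22.
By Bayes' rule, P(Talented | the certificate) = (7/11) / (19/22) = 14/19.

14/19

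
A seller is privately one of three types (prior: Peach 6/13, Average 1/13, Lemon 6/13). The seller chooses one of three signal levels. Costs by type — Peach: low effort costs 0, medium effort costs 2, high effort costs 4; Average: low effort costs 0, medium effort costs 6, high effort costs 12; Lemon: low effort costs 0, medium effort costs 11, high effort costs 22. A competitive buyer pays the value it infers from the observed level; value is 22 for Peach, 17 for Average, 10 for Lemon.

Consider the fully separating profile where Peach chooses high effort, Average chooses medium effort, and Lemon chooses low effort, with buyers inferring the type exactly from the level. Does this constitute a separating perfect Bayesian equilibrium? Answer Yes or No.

Separating prices: high effort → 22, medium effort → 17, low effort → 10.
Peach (assigned high effort): low effort: 10 − 0 = 10; medium effort: 17 − 2 = 15; high effort: 22 − 4 = 18. Peach stays.
Average (assigned medium effort): low effort: 10 − 0 = 10; medium effort: 17 − 6 = 11; high effort: 22 − 12 = 10. Average stays.
Lemon (assigned low effort): low effort: 10 − 0 = 10; medium effort: 17 − 11 = 6; high effort: 22 − 22 = 0. Lemon stays.
Every type prefers its assigned level; separation holds.

Yes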